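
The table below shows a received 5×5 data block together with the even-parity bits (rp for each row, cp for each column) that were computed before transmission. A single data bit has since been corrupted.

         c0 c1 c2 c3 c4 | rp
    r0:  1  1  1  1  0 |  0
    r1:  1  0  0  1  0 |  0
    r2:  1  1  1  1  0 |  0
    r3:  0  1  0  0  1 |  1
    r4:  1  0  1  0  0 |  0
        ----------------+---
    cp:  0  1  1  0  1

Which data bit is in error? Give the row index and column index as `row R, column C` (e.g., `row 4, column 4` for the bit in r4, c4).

row 3, column 3

Recompute each row's even parity and compare to rp:
  r0: data parity 0, sent rp 0 → ok
  r1: data parity 0, sent rp 0 → ok
  r2: data parity 0, sent rp 0 → ok
  r3: data parity 0, sent rp 1 → mismatch
  r4: data parity 0, sent rp 0 → ok
Recompute each column's even parity and compare to cp:
  c0: data parity 0, sent cp 0 → ok
  c1: data parity 1, sent cp 1 → ok
  c2: data parity 1, sent cp 1 → ok
  c3: data parity 1, sent cp 0 → mismatch
  c4: data parity 1, sent cp 1 → ok
Exactly one row (r3) and one column (c3) fail → the flipped bit is at their intersection.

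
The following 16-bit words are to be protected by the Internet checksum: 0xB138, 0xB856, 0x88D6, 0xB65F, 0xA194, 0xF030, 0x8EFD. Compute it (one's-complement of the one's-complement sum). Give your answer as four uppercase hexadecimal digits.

3677

One's-complement addition (fold any carry out of bit 15 back into bit 0):
  0xB138 + 0xB856 = 0x1698E → wrap carry → 0x698F
  0x698F + 0x88D6 = 0x0F265
  0xF265 + 0xB65F = 0x1A8C4 → wrap carry → 0xA8C5
  0xA8C5 + 0xA194 = 0x14A59 → wrap carry → 0x4A5A
  0x4A5A + 0xF030 = 0x13A8A → wrap carry → 0x3A8B
  0x3A8B + 0x8EFD = 0x0C988
One's-complement sum = 0xC988.
Checksum = ~0xC988 & 0xFFFF = 0x3677.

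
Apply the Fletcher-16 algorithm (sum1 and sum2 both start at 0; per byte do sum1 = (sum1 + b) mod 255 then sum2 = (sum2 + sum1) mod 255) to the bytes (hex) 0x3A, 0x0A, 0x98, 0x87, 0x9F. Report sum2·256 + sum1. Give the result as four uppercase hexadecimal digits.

C304

Running sums (mod 255):
  after byte 0 (0x3A): sum1=58, sum2=58
  after byte 1 (0x0A): sum1=68, sum2=126
  after byte 2 (0x98): sum1=220, sum2=91
  after byte 3 (0x87): sum1=100, sum2=191
  after byte 4 (0x9F): sum1=4, sum2=195
Checksum = sum2·256 + sum1 = 195·256 + 4 = 49924 = 0xC304.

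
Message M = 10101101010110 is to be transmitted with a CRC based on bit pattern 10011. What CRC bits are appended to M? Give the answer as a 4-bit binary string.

1111

Append 4 zeros: 101011010101100000. Divide by 10011 (XOR where the leading bit is 1):
  pos 0: 10101 XOR 10011 = 00110
  pos 2: 11010 XOR 10011 = 01001
  pos 3: 10011 XOR 10011 = 00000
  pos 9: 10110 XOR 10011 = 00101
  pos 11: 10100 XOR 10011 = 00111
  pos 13: 11100 XOR 10011 = 01111
Remainder (last 4 bits) = 1111. This is the CRC / FCS.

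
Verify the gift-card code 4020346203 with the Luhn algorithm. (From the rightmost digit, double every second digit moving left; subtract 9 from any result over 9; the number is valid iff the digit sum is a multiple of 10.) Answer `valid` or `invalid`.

From the right, keep odd positions and double even positions (subtract 9 from any doubled value over 9):
  doubled (positions 2,4,...): 0 3 6 4 8 → sum 21
  kept (positions 1,3,...): 3 2 4 0 0 → sum 9
Total = 30.
30 mod 10 = 0, so the number is valid.

valid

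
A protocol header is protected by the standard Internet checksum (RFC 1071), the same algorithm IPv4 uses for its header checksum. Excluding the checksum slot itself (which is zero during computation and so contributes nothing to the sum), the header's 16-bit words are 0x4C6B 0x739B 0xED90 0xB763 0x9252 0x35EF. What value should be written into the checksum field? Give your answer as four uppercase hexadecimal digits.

D2C2

One's-complement addition (fold any carry out of bit 15 back into bit 0):
  0x4C6B + 0x739B = 0x0C006
  0xC006 + 0xED90 = 0x1AD96 → wrap carry → 0xAD97
  0xAD97 + 0xB763 = 0x164FA → wrap carry → 0x64FB
  0x64FB + 0x9252 = 0x0F74D
  0xF74D + 0x35EF = 0x12D3C → wrap carry → 0x2D3D
One's-complement sum = 0x2D3D.
Checksum = ~0x2D3D & 0xFFFF = 0xD2C2.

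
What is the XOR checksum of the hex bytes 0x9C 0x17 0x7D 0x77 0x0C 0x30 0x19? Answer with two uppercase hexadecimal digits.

A4

XOR the bytes together:
  start with 0x9C
  0x9C ⊕ 0x17 = 0x8B
  0x8B ⊕ 0x7D = 0xF6
  0xF6 ⊕ 0x77 = 0x81
  0x81 ⊕ 0x0C = 0x8D
  0x8D ⊕ 0x30 = 0xBD
  0xBD ⊕ 0x19 = 0xA4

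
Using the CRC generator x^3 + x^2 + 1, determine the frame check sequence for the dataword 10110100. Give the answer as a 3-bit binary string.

Append 3 zeros: 10110100000. Divide by 1101 (XOR where the leading bit is 1):
  pos 0: 1011 XOR 1101 = 0110
  pos 1: 1100 XOR 1101 = 0001
  pos 4: 1100 XOR 1101 = 0001
  pos 7: 1000 XOR 1101 = 0101
Remainder (last 3 bits) = 101. This is the CRC / FCS.

101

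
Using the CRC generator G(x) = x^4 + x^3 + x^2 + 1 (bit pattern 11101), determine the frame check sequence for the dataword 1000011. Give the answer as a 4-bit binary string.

Append 4 zeros: 10000110000. Divide by 11101 (XOR where the leading bit is 1):
  pos 0: 10000 XOR 11101 = 01101
  pos 1: 11011 XOR 11101 = 00110
  pos 3: 11010 XOR 11101 = 00111
  pos 5: 11100 XOR 11101 = 00001
Remainder (last 4 bits) = 0010. This is the CRC / FCS.

0010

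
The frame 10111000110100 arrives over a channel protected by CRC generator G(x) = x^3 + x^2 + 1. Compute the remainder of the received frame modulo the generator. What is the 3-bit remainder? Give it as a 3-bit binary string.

000

Modulo-2 division of 10111000110100 by 1101:
  pos 0: 1011 XOR 1101 = 0110
  pos 1: 1101 XOR 1101 = 0000
  pos 8: 1101 XOR 1101 = 0000
Remainder = 000 (zero — the frame passes the CRC check).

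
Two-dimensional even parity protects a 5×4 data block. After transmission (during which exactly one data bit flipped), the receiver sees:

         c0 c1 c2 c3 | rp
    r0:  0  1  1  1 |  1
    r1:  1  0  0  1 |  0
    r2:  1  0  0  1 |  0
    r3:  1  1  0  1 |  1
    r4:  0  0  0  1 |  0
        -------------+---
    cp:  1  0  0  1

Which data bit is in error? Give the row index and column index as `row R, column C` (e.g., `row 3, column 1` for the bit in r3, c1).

Recompute each row's even parity and compare to rp:
  r0: data parity 1, sent rp 1 → ok
  r1: data parity 0, sent rp 0 → ok
  r2: data parity 0, sent rp 0 → ok
  r3: data parity 1, sent rp 1 → ok
  r4: data parity 1, sent rp 0 → mismatch
Recompute each column's even parity and compare to cp:
  c0: data parity 1, sent cp 1 → ok
  c1: data parity 0, sent cp 0 → ok
  c2: data parity 1, sent cp 0 → mismatch
  c3: data parity 1, sent cp 1 → ok
Exactly one row (r4) and one column (c2) fail → the flipped bit is at their intersection.

row 4, column 2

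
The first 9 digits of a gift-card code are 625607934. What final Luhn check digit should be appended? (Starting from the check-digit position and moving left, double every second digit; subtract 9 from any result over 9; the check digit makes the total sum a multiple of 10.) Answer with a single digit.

Partial digits right→left: 4 3 9 7 0 6 5 2 6
Double every second digit counting from the check-digit position (so the 1st, 3rd, 5th, ... of the partial from the right).
  doubled (with −9 where >9): 8 9 0 1 3 → sum 21
  kept as-is: 3 7 6 2 → sum 18
Total = 21 + 18 = 39.
Check digit = (10 − (39 mod 10)) mod 10 = 1.

1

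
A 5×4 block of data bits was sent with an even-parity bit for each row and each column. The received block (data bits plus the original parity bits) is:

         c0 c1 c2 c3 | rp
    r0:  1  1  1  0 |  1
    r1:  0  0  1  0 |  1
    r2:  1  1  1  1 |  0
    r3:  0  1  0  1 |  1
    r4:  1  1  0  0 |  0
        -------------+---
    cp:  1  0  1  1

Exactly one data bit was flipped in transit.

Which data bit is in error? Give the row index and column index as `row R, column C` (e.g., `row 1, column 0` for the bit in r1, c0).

Recompute each row's even parity and compare to rp:
  r0: data parity 1, sent rp 1 → ok
  r1: data parity 1, sent rp 1 → ok
  r2: data parity 0, sent rp 0 → ok
  r3: data parity 0, sent rp 1 → mismatch
  r4: data parity 0, sent rp 0 → ok
Recompute each column's even parity and compare to cp:
  c0: data parity 1, sent cp 1 → ok
  c1: data parity 0, sent cp 0 → ok
  c2: data parity 1, sent cp 1 → ok
  c3: data parity 0, sent cp 1 → mismatch
Exactly one row (r3) and one column (c3) fail → the flipped bit is at their intersection.

row 3, column 3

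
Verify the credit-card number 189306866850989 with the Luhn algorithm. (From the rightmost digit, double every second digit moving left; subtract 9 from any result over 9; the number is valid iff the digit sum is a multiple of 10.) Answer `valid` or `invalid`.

From the right, keep odd positions and double even positions (subtract 9 from any doubled value over 9):
  doubled (positions 2,4,...): 7 0 7 3 3 6 7 → sum 33
  kept (positions 1,3,...): 9 9 5 6 8 0 9 1 → sum 47
Total = 80.
80 mod 10 = 0, so the number is valid.

valid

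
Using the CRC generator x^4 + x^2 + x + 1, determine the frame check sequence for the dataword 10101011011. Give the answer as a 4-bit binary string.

1101

Append 4 zeros: 101010110110000. Divide by 10111 (XOR where the leading bit is 1):
  pos 0: 10101 XOR 10111 = 00010
  pos 3: 10011 XOR 10111 = 00100
  pos 5: 10001 XOR 10111 = 00110
  pos 7: 11010 XOR 10111 = 01101
  pos 8: 11010 XOR 10111 = 01101
  pos 9: 11010 XOR 10111 = 01101
  pos 10: 11010 XOR 10111 = 01101
Remainder (last 4 bits) = 1101. This is the CRC / FCS.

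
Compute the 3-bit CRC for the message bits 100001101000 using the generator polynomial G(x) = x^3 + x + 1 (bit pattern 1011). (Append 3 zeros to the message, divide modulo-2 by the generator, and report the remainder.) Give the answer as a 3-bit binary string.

010

Append 3 zeros: 100001101000000. Divide by 1011 (XOR where the leading bit is 1):
  pos 0: 1000 XOR 1011 = 0011
  pos 2: 1101 XOR 1011 = 0110
  pos 3: 1101 XOR 1011 = 0110
  pos 4: 1100 XOR 1011 = 0111
  pos 5: 1111 XOR 1011 = 0100
  pos 6: 1000 XOR 1011 = 0011
  pos 8: 1100 XOR 1011 = 0111
  pos 9: 1110 XOR 1011 = 0101
  pos 10: 1010 XOR 1011 = 0001
Remainder (last 3 bits) = 010. This is the CRC / FCS.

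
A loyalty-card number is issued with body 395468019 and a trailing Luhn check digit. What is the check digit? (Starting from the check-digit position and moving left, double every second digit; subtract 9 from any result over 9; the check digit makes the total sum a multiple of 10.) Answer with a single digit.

9

Partial digits right→left: 9 1 0 8 6 4 5 9 3
Double every second digit counting from the check-digit position (so the 1st, 3rd, 5th, ... of the partial from the right).
  doubled (with −9 where >9): 9 0 3 1 6 → sum 19
  kept as-is: 1 8 4 9 → sum 22
Total = 19 + 22 = 41.
Check digit = (10 − (41 mod 10)) mod 10 = 9.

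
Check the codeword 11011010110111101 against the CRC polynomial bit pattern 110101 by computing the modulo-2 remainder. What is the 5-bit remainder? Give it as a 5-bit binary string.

Modulo-2 division of 11011010110111101 by 110101:
  pos 0: 110110 XOR 110101 = 000011
  pos 4: 111011 XOR 110101 = 001110
  pos 6: 111001 XOR 110101 = 001100
  pos 8: 110011 XOR 110101 = 000110
  pos 11: 110101 XOR 110101 = 000000
Remainder = 00000 (zero — the frame passes the CRC check).

00000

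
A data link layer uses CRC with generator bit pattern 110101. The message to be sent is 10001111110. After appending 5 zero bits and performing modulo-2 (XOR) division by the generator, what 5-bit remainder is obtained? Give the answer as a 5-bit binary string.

10011

Append 5 zeros: 1000111111000000. Divide by 110101 (XOR where the leading bit is 1):
  pos 0: 100011 XOR 110101 = 010110
  pos 1: 101101 XOR 110101 = 011000
  pos 2: 110001 XOR 110101 = 000100
  pos 5: 100110 XOR 110101 = 010011
  pos 6: 100110 XOR 110101 = 010011
  pos 7: 100110 XOR 110101 = 010011
  pos 8: 100110 XOR 110101 = 010011
  pos 9: 100110 XOR 110101 = 010011
  pos 10: 100110 XOR 110101 = 010011
Remainder (last 5 bits) = 10011. This is the CRC / FCS.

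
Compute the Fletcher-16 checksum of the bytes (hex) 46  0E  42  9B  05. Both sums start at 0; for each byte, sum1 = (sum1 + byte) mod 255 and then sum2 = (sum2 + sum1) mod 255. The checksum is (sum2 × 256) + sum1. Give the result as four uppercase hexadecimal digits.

9A37

Running sums (mod 255):
  after byte 0 (46): sum1=70, sum2=70
  after byte 1 (0E): sum1=84, sum2=154
  after byte 2 (42): sum1=150, sum2=49
  after byte 3 (9B): sum1=50, sum2=99
  after byte 4 (05): sum1=55, sum2=154
Checksum = sum2·256 + sum1 = 154·256 + 55 = 39479 = 0x9A37.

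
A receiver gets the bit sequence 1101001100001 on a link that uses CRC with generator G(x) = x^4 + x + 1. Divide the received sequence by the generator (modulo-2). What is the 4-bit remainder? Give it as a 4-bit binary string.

0000

Modulo-2 division of 1101001100001 by 10011:
  pos 0: 11010 XOR 10011 = 01001
  pos 1: 10010 XOR 10011 = 00001
  pos 5: 11100 XOR 10011 = 01111
  pos 6: 11110 XOR 10011 = 01101
  pos 7: 11010 XOR 10011 = 01001
  pos 8: 10011 XOR 10011 = 00000
Remainder = 0000 (zero — the frame passes the CRC check).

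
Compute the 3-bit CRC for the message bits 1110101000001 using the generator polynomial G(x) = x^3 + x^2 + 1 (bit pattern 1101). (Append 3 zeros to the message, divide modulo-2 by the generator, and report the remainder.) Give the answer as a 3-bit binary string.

011

Append 3 zeros: 1110101000001000. Divide by 1101 (XOR where the leading bit is 1):
  pos 0: 1110 XOR 1101 = 0011
  pos 2: 1110 XOR 1101 = 0011
  pos 4: 1110 XOR 1101 = 0011
  pos 6: 1100 XOR 1101 = 0001
  pos 9: 1001 XOR 1101 = 0100
  pos 10: 1000 XOR 1101 = 0101
  pos 11: 1010 XOR 1101 = 0111
  pos 12: 1110 XOR 1101 = 0011
Remainder (last 3 bits) = 011. This is the CRC / FCS.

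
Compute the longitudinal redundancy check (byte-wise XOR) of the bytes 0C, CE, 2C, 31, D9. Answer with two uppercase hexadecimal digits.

06

XOR the bytes together:
  start with 0x0C
  0x0C ⊕ 0xCE = 0xC2
  0xC2 ⊕ 0x2C = 0xEE
  0xEE ⊕ 0x31 = 0xDF
  0xDF ⊕ 0xD9 = 0x06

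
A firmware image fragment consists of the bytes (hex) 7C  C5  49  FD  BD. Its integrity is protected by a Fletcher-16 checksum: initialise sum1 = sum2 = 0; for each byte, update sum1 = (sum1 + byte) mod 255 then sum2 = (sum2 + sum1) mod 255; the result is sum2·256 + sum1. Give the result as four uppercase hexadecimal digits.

1B47

Running sums (mod 255):
  after byte 0 (7C): sum1=124, sum2=124
  after byte 1 (C5): sum1=66, sum2=190
  after byte 2 (49): sum1=139, sum2=74
  after byte 3 (FD): sum1=137, sum2=211
  after byte 4 (BD): sum1=71, sum2=27
Checksum = sum2·256 + sum1 = 27·256 + 71 = 6983 = 0x1B47.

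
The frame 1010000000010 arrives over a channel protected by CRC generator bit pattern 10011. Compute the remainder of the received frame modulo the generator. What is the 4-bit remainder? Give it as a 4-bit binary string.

1010

Modulo-2 division of 1010000000010 by 10011:
  pos 0: 10100 XOR 10011 = 00111
  pos 2: 11100 XOR 10011 = 01111
  pos 3: 11110 XOR 10011 = 01101
  pos 4: 11010 XOR 10011 = 01001
  pos 5: 10010 XOR 10011 = 00001
Remainder = 1010 (nonzero — an error is detected).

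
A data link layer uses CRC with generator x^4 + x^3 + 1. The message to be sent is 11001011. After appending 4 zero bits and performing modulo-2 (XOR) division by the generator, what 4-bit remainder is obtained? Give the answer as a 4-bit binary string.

Append 4 zeros: 110010110000. Divide by 11001 (XOR where the leading bit is 1):
  pos 0: 11001 XOR 11001 = 00000
  pos 6: 11000 XOR 11001 = 00001
Remainder (last 4 bits) = 0010. This is the CRC / FCS.

0010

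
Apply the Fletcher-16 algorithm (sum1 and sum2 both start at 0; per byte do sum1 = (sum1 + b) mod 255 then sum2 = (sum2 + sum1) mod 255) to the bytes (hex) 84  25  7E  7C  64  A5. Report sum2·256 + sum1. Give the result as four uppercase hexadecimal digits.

B2AE

Running sums (mod 255):
  after byte 0 (84): sum1=132, sum2=132
  after byte 1 (25): sum1=169, sum2=46
  after byte 2 (7E): sum1=40, sum2=86
  after byte 3 (7C): sum1=164, sum2=250
  after byte 4 (64): sum1=9, sum2=4
  after byte 5 (A5): sum1=174, sum2=178
Checksum = sum2·256 + sum1 = 178·256 + 174 = 45742 = 0xB2AE.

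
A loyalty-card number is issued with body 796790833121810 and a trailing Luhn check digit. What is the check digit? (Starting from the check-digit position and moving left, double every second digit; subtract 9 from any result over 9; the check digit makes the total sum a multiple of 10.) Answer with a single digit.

Partial digits right→left: 0 1 8 1 2 1 3 3 8 0 9 7 6 9 7
Double every second digit counting from the check-digit position (so the 1st, 3rd, 5th, ... of the partial from the right).
  doubled (with −9 where >9): 0 7 4 6 7 9 3 5 → sum 41
  kept as-is: 1 1 1 3 0 7 9 → sum 22
Total = 41 + 22 = 63.
Check digit = (10 − (63 mod 10)) mod 10 = 7.

7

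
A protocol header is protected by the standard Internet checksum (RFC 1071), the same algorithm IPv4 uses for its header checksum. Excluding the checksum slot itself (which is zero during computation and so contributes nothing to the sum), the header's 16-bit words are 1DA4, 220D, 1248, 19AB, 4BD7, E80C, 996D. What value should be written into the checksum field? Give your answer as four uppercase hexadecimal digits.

One's-complement addition (fold any carry out of bit 15 back into bit 0):
  0x1DA4 + 0x220D = 0x03FB1
  0x3FB1 + 0x1248 = 0x051F9
  0x51F9 + 0x19AB = 0x06BA4
  0x6BA4 + 0x4BD7 = 0x0B77B
  0xB77B + 0xE80C = 0x19F87 → wrap carry → 0x9F88
  0x9F88 + 0x996D = 0x138F5 → wrap carry → 0x38F6
One's-complement sum = 0x38F6.
Checksum = ~0x38F6 & 0xFFFF = 0xC709.

C709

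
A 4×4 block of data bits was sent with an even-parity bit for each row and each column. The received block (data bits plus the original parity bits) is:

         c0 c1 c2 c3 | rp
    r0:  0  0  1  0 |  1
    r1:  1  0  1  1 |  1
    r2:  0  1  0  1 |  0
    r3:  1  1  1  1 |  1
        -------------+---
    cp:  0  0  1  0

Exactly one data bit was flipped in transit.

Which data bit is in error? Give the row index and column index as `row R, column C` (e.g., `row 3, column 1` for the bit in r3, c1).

Recompute each row's even parity and compare to rp:
  r0: data parity 1, sent rp 1 → ok
  r1: data parity 1, sent rp 1 → ok
  r2: data parity 0, sent rp 0 → ok
  r3: data parity 0, sent rp 1 → mismatch
Recompute each column's even parity and compare to cp:
  c0: data parity 0, sent cp 0 → ok
  c1: data parity 0, sent cp 0 → ok
  c2: data parity 1, sent cp 1 → ok
  c3: data parity 1, sent cp 0 → mismatch
Exactly one row (r3) and one column (c3) fail → the flipped bit is at their intersection.

row 3, column 3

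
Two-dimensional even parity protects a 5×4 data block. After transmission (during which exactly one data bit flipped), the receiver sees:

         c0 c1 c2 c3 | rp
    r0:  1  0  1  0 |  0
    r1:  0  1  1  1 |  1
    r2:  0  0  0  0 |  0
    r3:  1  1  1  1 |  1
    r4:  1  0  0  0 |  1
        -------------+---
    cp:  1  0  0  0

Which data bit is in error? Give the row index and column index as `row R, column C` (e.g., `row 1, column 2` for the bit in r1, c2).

Recompute each row's even parity and compare to rp:
  r0: data parity 0, sent rp 0 → ok
  r1: data parity 1, sent rp 1 → ok
  r2: data parity 0, sent rp 0 → ok
  r3: data parity 0, sent rp 1 → mismatch
  r4: data parity 1, sent rp 1 → ok
Recompute each column's even parity and compare to cp:
  c0: data parity 1, sent cp 1 → ok
  c1: data parity 0, sent cp 0 → ok
  c2: data parity 1, sent cp 0 → mismatch
  c3: data parity 0, sent cp 0 → ok
Exactly one row (r3) and one column (c2) fail → the flipped bit is at their intersection.

row 3, column 2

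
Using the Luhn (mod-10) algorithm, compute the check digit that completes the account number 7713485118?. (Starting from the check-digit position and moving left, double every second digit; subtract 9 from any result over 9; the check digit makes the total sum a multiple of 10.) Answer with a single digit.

5

Partial digits right→left: 8 1 1 5 8 4 3 1 7 7
Double every second digit counting from the check-digit position (so the 1st, 3rd, 5th, ... of the partial from the right).
  doubled (with −9 where >9): 7 2 7 6 5 → sum 27
  kept as-is: 1 5 4 1 7 → sum 18
Total = 27 + 18 = 45.
Check digit = (10 − (45 mod 10)) mod 10 = 5.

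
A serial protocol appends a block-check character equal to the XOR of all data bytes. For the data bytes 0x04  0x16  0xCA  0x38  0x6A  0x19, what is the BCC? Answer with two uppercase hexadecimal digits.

XOR the bytes together:
  start with 0x04
  0x04 ⊕ 0x16 = 0x12
  0x12 ⊕ 0xCA = 0xD8
  0xD8 ⊕ 0x38 = 0xE0
  0xE0 ⊕ 0x6A = 0x8A
  0x8A ⊕ 0x19 = 0x93

93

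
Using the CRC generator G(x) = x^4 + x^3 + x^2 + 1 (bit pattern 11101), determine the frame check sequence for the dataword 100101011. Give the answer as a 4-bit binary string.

Append 4 zeros: 1001010110000. Divide by 11101 (XOR where the leading bit is 1):
  pos 0: 10010 XOR 11101 = 01111
  pos 1: 11111 XOR 11101 = 00010
  pos 4: 10011 XOR 11101 = 01110
  pos 5: 11100 XOR 11101 = 00001
Remainder (last 4 bits) = 1000. This is the CRC / FCS.

1000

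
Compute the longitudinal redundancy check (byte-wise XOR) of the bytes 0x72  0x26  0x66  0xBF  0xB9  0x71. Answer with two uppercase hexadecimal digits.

45

XOR the bytes together:
  start with 0x72
  0x72 ⊕ 0x26 = 0x54
  0x54 ⊕ 0x66 = 0x32
  0x32 ⊕ 0xBF = 0x8D
  0x8D ⊕ 0xB9 = 0x34
  0x34 ⊕ 0x71 = 0x45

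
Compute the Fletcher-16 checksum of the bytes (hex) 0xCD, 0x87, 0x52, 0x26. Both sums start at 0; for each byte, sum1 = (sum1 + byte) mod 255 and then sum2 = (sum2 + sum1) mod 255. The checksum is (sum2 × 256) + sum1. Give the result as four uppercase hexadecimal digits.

98CD

Running sums (mod 255):
  after byte 0 (0xCD): sum1=205, sum2=205
  after byte 1 (0x87): sum1=85, sum2=35
  after byte 2 (0x52): sum1=167, sum2=202
  after byte 3 (0x26): sum1=205, sum2=152
Checksum = sum2·256 + sum1 = 152·256 + 205 = 39117 = 0x98CD.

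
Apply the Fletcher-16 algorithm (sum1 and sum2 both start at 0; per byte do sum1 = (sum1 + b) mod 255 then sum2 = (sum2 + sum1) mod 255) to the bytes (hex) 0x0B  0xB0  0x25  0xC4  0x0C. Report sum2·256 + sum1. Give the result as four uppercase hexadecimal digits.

FEB1

Running sums (mod 255):
  after byte 0 (0x0B): sum1=11, sum2=11
  after byte 1 (0xB0): sum1=187, sum2=198
  after byte 2 (0x25): sum1=224, sum2=167
  after byte 3 (0xC4): sum1=165, sum2=77
  after byte 4 (0x0C): sum1=177, sum2=254
Checksum = sum2·256 + sum1 = 254·256 + 177 = 65201 = 0xFEB1.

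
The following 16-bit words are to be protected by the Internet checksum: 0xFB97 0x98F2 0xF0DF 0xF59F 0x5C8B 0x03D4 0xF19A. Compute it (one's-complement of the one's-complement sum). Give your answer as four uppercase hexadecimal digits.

One's-complement addition (fold any carry out of bit 15 back into bit 0):
  0xFB97 + 0x98F2 = 0x19489 → wrap carry → 0x948A
  0x948A + 0xF0DF = 0x18569 → wrap carry → 0x856A
  0x856A + 0xF59F = 0x17B09 → wrap carry → 0x7B0A
  0x7B0A + 0x5C8B = 0x0D795
  0xD795 + 0x03D4 = 0x0DB69
  0xDB69 + 0xF19A = 0x1CD03 → wrap carry → 0xCD04
One's-complement sum = 0xCD04.
Checksum = ~0xCD04 & 0xFFFF = 0x32FB.

32FB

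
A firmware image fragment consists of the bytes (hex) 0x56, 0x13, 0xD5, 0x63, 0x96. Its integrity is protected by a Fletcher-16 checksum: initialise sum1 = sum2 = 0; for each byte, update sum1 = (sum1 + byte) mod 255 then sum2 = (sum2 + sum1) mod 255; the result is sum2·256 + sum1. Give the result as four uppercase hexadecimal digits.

Running sums (mod 255):
  after byte 0 (0x56): sum1=86, sum2=86
  after byte 1 (0x13): sum1=105, sum2=191
  after byte 2 (0xD5): sum1=63, sum2=254
  after byte 3 (0x63): sum1=162, sum2=161
  after byte 4 (0x96): sum1=57, sum2=218
Checksum = sum2·256 + sum1 = 218·256 + 57 = 55865 = 0xDA39.

DA39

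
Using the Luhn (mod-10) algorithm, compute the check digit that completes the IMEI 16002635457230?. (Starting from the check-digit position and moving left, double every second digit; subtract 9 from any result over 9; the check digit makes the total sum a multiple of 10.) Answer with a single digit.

Partial digits right→left: 0 3 2 7 5 4 5 3 6 2 0 0 6 1
Double every second digit counting from the check-digit position (so the 1st, 3rd, 5th, ... of the partial from the right).
  doubled (with −9 where >9): 0 4 1 1 3 0 3 → sum 12
  kept as-is: 3 7 4 3 2 0 1 → sum 20
Total = 12 + 20 = 32.
Check digit = (10 − (32 mod 10)) mod 10 = 8.

8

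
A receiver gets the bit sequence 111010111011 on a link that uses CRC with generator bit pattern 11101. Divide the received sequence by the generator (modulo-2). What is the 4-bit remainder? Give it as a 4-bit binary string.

Modulo-2 division of 111010111011 by 11101:
  pos 0: 11101 XOR 11101 = 00000
  pos 6: 11101 XOR 11101 = 00000
Remainder = 0001 (nonzero — an error is detected).

0001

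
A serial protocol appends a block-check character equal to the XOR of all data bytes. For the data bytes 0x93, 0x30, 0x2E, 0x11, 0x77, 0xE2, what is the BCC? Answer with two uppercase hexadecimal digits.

09

XOR the bytes together:
  start with 0x93
  0x93 ⊕ 0x30 = 0xA3
  0xA3 ⊕ 0x2E = 0x8D
  0x8D ⊕ 0x11 = 0x9C
  0x9C ⊕ 0x77 = 0xEB
  0xEB ⊕ 0xE2 = 0x09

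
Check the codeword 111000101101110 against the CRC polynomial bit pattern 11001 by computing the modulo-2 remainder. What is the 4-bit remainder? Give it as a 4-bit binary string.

Modulo-2 division of 111000101101110 by 11001:
  pos 0: 11100 XOR 11001 = 00101
  pos 2: 10101 XOR 11001 = 01100
  pos 3: 11000 XOR 11001 = 00001
  pos 7: 11101 XOR 11001 = 00100
  pos 9: 10011 XOR 11001 = 01010
  pos 10: 10100 XOR 11001 = 01101
Remainder = 1101 (nonzero — an error is detected).

1101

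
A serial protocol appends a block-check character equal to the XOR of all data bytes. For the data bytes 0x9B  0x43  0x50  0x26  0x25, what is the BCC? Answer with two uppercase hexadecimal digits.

XOR the bytes together:
  start with 0x9B
  0x9B ⊕ 0x43 = 0xD8
  0xD8 ⊕ 0x50 = 0x88
  0x88 ⊕ 0x26 = 0xAE
  0xAE ⊕ 0x25 = 0x8B

8B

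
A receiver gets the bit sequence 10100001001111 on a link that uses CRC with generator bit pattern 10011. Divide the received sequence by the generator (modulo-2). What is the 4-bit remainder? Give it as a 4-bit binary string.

0000

Modulo-2 division of 10100001001111 by 10011:
  pos 0: 10100 XOR 10011 = 00111
  pos 2: 11100 XOR 10011 = 01111
  pos 3: 11111 XOR 10011 = 01100
  pos 4: 11000 XOR 10011 = 01011
  pos 5: 10110 XOR 10011 = 00101
  pos 7: 10111 XOR 10011 = 00100
  pos 9: 10011 XOR 10011 = 00000
Remainder = 0000 (zero — the frame passes the CRC check).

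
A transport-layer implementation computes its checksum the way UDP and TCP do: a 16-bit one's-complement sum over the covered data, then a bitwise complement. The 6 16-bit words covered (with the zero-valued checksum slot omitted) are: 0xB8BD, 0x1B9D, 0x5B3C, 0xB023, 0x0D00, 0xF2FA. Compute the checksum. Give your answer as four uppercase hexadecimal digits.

204A

One's-complement addition (fold any carry out of bit 15 back into bit 0):
  0xB8BD + 0x1B9D = 0x0D45A
  0xD45A + 0x5B3C = 0x12F96 → wrap carry → 0x2F97
  0x2F97 + 0xB023 = 0x0DFBA
  0xDFBA + 0x0D00 = 0x0ECBA
  0xECBA + 0xF2FA = 0x1DFB4 → wrap carry → 0xDFB5
One's-complement sum = 0xDFB5.
Checksum = ~0xDFB5 & 0xFFFF = 0x204A.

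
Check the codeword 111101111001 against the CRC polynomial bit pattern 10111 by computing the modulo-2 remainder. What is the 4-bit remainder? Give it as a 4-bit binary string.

Modulo-2 division of 111101111001 by 10111:
  pos 0: 11110 XOR 10111 = 01001
  pos 1: 10011 XOR 10111 = 00100
  pos 3: 10011 XOR 10111 = 00100
  pos 5: 10010 XOR 10111 = 00101
  pos 7: 10101 XOR 10111 = 00010
Remainder = 0010 (nonzero — an error is detected).

0010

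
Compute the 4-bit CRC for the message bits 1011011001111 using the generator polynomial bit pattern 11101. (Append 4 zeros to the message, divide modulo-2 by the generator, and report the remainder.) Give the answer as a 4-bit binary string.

Append 4 zeros: 10110110011110000. Divide by 11101 (XOR where the leading bit is 1):
  pos 0: 10110 XOR 11101 = 01011
  pos 1: 10111 XOR 11101 = 01010
  pos 2: 10101 XOR 11101 = 01000
  pos 3: 10000 XOR 11101 = 01101
  pos 4: 11010 XOR 11101 = 00111
  pos 6: 11111 XOR 11101 = 00010
  pos 9: 10110 XOR 11101 = 01011
  pos 10: 10110 XOR 11101 = 01011
  pos 11: 10110 XOR 11101 = 01011
  pos 12: 10110 XOR 11101 = 01011
Remainder (last 4 bits) = 1011. This is the CRC / FCS.

1011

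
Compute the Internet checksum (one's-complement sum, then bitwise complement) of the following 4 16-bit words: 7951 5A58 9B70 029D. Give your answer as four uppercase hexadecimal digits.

8E48

One's-complement addition (fold any carry out of bit 15 back into bit 0):
  0x7951 + 0x5A58 = 0x0D3A9
  0xD3A9 + 0x9B70 = 0x16F19 → wrap carry → 0x6F1A
  0x6F1A + 0x029D = 0x071B7
One's-complement sum = 0x71B7.
Checksum = ~0x71B7 & 0xFFFF = 0x8E48.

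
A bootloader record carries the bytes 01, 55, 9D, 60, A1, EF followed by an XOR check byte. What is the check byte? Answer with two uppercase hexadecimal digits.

XOR the bytes together:
  start with 0x01
  0x01 ⊕ 0x55 = 0x54
  0x54 ⊕ 0x9D = 0xC9
  0xC9 ⊕ 0x60 = 0xA9
  0xA9 ⊕ 0xA1 = 0x08
  0x08 ⊕ 0xEF = 0xE7

E7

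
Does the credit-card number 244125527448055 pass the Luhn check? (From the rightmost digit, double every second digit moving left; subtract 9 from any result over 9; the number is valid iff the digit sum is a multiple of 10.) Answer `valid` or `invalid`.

From the right, keep odd positions and double even positions (subtract 9 from any doubled value over 9):
  doubled (positions 2,4,...): 1 7 8 4 1 2 8 → sum 31
  kept (positions 1,3,...): 5 0 4 7 5 2 4 2 → sum 29
Total = 60.
60 mod 10 = 0, so the number is valid.

valid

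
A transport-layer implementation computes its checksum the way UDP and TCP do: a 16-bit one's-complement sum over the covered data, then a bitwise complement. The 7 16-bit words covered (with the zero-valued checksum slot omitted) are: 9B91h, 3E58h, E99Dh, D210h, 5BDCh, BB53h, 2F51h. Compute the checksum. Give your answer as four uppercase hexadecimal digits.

One's-complement addition (fold any carry out of bit 15 back into bit 0):
  0x9B91 + 0x3E58 = 0x0D9E9
  0xD9E9 + 0xE99D = 0x1C386 → wrap carry → 0xC387
  0xC387 + 0xD210 = 0x19597 → wrap carry → 0x9598
  0x9598 + 0x5BDC = 0x0F174
  0xF174 + 0xBB53 = 0x1ACC7 → wrap carry → 0xACC8
  0xACC8 + 0x2F51 = 0x0DC19
One's-complement sum = 0xDC19.
Checksum = ~0xDC19 & 0xFFFF = 0x23E6.

23E6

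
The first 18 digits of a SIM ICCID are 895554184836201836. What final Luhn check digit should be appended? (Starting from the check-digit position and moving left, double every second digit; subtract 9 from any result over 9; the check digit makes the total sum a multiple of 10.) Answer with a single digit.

3

Partial digits right→left: 6 3 8 1 0 2 6 3 8 4 8 1 4 5 5 5 9 8
Double every second digit counting from the check-digit position (so the 1st, 3rd, 5th, ... of the partial from the right).
  doubled (with −9 where >9): 3 7 0 3 7 7 8 1 9 → sum 45
  kept as-is: 3 1 2 3 4 1 5 5 8 → sum 32
Total = 45 + 32 = 77.
Check digit = (10 − (77 mod 10)) mod 10 = 3.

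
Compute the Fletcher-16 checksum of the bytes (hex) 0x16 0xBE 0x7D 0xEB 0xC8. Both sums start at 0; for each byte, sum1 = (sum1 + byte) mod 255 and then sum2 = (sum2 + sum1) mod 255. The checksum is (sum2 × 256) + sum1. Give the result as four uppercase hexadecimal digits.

Running sums (mod 255):
  after byte 0 (0x16): sum1=22, sum2=22
  after byte 1 (0xBE): sum1=212, sum2=234
  after byte 2 (0x7D): sum1=82, sum2=61
  after byte 3 (0xEB): sum1=62, sum2=123
  after byte 4 (0xC8): sum1=7, sum2=130
Checksum = sum2·256 + sum1 = 130·256 + 7 = 33287 = 0x8207.

8207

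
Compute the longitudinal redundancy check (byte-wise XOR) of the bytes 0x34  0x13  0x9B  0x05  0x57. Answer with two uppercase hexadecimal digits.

XOR the bytes together:
  start with 0x34
  0x34 ⊕ 0x13 = 0x27
  0x27 ⊕ 0x9B = 0xBC
  0xBC ⊕ 0x05 = 0xB9
  0xB9 ⊕ 0x57 = 0xEE

EE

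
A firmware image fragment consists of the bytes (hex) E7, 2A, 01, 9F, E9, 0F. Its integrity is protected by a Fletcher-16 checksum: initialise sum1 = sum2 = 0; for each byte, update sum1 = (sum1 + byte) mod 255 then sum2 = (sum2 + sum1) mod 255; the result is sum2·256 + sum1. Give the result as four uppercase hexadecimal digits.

Running sums (mod 255):
  after byte 0 (E7): sum1=231, sum2=231
  after byte 1 (2A): sum1=18, sum2=249
  after byte 2 (01): sum1=19, sum2=13
  after byte 3 (9F): sum1=178, sum2=191
  after byte 4 (E9): sum1=156, sum2=92
  after byte 5 (0F): sum1=171, sum2=8
Checksum = sum2·256 + sum1 = 8·256 + 171 = 2219 = 0x08AB.

08AB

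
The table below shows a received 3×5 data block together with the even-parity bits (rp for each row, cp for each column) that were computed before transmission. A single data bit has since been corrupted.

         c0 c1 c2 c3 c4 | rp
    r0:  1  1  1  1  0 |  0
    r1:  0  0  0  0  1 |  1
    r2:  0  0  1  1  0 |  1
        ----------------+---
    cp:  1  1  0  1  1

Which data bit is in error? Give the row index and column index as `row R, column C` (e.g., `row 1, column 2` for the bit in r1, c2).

Recompute each row's even parity and compare to rp:
  r0: data parity 0, sent rp 0 → ok
  r1: data parity 1, sent rp 1 → ok
  r2: data parity 0, sent rp 1 → mismatch
Recompute each column's even parity and compare to cp:
  c0: data parity 1, sent cp 1 → ok
  c1: data parity 1, sent cp 1 → ok
  c2: data parity 0, sent cp 0 → ok
  c3: data parity 0, sent cp 1 → mismatch
  c4: data parity 1, sent cp 1 → ok
Exactly one row (r2) and one column (c3) fail → the flipped bit is at their intersection.

row 2, column 3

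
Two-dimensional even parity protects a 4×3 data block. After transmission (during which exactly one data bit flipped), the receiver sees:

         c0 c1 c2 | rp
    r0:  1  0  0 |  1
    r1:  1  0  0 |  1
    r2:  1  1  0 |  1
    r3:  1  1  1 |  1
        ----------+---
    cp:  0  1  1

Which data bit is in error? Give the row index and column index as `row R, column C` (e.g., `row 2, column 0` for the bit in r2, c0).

Recompute each row's even parity and compare to rp:
  r0: data parity 1, sent rp 1 → ok
  r1: data parity 1, sent rp 1 → ok
  r2: data parity 0, sent rp 1 → mismatch
  r3: data parity 1, sent rp 1 → ok
Recompute each column's even parity and compare to cp:
  c0: data parity 0, sent cp 0 → ok
  c1: data parity 0, sent cp 1 → mismatch
  c2: data parity 1, sent cp 1 → ok
Exactly one row (r2) and one column (c1) fail → the flipped bit is at their intersection.

row 2, column 1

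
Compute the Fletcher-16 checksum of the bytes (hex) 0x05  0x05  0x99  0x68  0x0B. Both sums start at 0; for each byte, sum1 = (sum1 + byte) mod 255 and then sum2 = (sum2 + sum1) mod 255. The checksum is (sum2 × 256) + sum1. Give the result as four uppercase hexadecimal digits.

D517

Running sums (mod 255):
  after byte 0 (0x05): sum1=5, sum2=5
  after byte 1 (0x05): sum1=10, sum2=15
  after byte 2 (0x99): sum1=163, sum2=178
  after byte 3 (0x68): sum1=12, sum2=190
  after byte 4 (0x0B): sum1=23, sum2=213
Checksum = sum2·256 + sum1 = 213·256 + 23 = 54551 = 0xD517.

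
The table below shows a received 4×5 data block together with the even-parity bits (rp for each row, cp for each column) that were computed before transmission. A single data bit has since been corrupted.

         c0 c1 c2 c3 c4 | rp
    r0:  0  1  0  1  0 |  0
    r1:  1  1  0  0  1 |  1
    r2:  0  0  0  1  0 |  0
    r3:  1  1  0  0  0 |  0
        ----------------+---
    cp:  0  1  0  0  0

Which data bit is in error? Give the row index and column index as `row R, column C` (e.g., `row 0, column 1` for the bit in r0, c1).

Recompute each row's even parity and compare to rp:
  r0: data parity 0, sent rp 0 → ok
  r1: data parity 1, sent rp 1 → ok
  r2: data parity 1, sent rp 0 → mismatch
  r3: data parity 0, sent rp 0 → ok
Recompute each column's even parity and compare to cp:
  c0: data parity 0, sent cp 0 → ok
  c1: data parity 1, sent cp 1 → ok
  c2: data parity 0, sent cp 0 → ok
  c3: data parity 0, sent cp 0 → ok
  c4: data parity 1, sent cp 0 → mismatch
Exactly one row (r2) and one column (c4) fail → the flipped bit is at their intersection.

row 2, column 4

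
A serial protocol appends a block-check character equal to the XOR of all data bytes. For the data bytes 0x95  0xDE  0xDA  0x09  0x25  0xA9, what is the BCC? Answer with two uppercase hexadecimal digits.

XOR the bytes together:
  start with 0x95
  0x95 ⊕ 0xDE = 0x4B
  0x4B ⊕ 0xDA = 0x91
  0x91 ⊕ 0x09 = 0x98
  0x98 ⊕ 0x25 = 0xBD
  0xBD ⊕ 0xA9 = 0x14

14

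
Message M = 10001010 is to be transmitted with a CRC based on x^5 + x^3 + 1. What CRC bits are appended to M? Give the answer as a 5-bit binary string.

Append 5 zeros: 1000101000000. Divide by 101001 (XOR where the leading bit is 1):
  pos 0: 100010 XOR 101001 = 001011
  pos 2: 101110 XOR 101001 = 000111
  pos 5: 111000 XOR 101001 = 010001
  pos 6: 100010 XOR 101001 = 001011
Remainder (last 5 bits) = 10110. This is the CRC / FCS.

10110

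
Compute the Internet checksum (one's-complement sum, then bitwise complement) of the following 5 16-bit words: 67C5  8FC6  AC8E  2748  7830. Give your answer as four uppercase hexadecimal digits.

BC6C

One's-complement addition (fold any carry out of bit 15 back into bit 0):
  0x67C5 + 0x8FC6 = 0x0F78B
  0xF78B + 0xAC8E = 0x1A419 → wrap carry → 0xA41A
  0xA41A + 0x2748 = 0x0CB62
  0xCB62 + 0x7830 = 0x14392 → wrap carry → 0x4393
One's-complement sum = 0x4393.
Checksum = ~0x4393 & 0xFFFF = 0xBC6C.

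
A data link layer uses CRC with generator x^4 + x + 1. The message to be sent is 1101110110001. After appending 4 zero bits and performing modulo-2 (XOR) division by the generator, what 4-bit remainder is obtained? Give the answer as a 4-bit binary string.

0011

Append 4 zeros: 11011101100010000. Divide by 10011 (XOR where the leading bit is 1):
  pos 0: 11011 XOR 10011 = 01000
  pos 1: 10001 XOR 10011 = 00010
  pos 4: 10011 XOR 10011 = 00000
  pos 12: 10000 XOR 10011 = 00011
Remainder (last 4 bits) = 0011. This is the CRC / FCS.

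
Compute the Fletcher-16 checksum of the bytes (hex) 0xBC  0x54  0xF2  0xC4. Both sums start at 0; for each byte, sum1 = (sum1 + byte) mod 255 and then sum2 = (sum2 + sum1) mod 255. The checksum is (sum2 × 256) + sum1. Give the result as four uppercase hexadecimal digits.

9AC8

Running sums (mod 255):
  after byte 0 (0xBC): sum1=188, sum2=188
  after byte 1 (0x54): sum1=17, sum2=205
  after byte 2 (0xF2): sum1=4, sum2=209
  after byte 3 (0xC4): sum1=200, sum2=154
Checksum = sum2·256 + sum1 = 154·256 + 200 = 39624 = 0x9AC8.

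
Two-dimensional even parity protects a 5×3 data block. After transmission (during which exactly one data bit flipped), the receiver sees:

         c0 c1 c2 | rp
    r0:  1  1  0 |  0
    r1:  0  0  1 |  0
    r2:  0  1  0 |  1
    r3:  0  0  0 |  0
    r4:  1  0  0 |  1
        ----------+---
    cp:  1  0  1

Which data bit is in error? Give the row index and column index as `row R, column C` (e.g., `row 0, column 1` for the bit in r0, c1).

Recompute each row's even parity and compare to rp:
  r0: data parity 0, sent rp 0 → ok
  r1: data parity 1, sent rp 0 → mismatch
  r2: data parity 1, sent rp 1 → ok
  r3: data parity 0, sent rp 0 → ok
  r4: data parity 1, sent rp 1 → ok
Recompute each column's even parity and compare to cp:
  c0: data parity 0, sent cp 1 → mismatch
  c1: data parity 0, sent cp 0 → ok
  c2: data parity 1, sent cp 1 → ok
Exactly one row (r1) and one column (c0) fail → the flipped bit is at their intersection.

row 1, column 0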